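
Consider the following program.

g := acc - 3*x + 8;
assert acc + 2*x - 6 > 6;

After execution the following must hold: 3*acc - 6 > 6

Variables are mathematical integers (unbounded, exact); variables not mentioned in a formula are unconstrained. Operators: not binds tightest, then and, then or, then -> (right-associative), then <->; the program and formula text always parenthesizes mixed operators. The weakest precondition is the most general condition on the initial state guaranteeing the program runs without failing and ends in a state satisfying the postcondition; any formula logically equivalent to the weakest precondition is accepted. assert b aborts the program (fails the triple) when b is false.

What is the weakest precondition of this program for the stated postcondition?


Working backward. After the program, the postcondition 3*acc - 6 > 6 must hold; in canonical form it is 3*acc > 12.
Before assert acc + 2*x - 6 > 6: acc + 2*x > 12 and 3*acc > 12
Before g := acc - 3*x + 8: acc + 2*x > 12 and 3*acc > 12
Answer: WP = acc + 2*x > 12 and 3*acc > 12


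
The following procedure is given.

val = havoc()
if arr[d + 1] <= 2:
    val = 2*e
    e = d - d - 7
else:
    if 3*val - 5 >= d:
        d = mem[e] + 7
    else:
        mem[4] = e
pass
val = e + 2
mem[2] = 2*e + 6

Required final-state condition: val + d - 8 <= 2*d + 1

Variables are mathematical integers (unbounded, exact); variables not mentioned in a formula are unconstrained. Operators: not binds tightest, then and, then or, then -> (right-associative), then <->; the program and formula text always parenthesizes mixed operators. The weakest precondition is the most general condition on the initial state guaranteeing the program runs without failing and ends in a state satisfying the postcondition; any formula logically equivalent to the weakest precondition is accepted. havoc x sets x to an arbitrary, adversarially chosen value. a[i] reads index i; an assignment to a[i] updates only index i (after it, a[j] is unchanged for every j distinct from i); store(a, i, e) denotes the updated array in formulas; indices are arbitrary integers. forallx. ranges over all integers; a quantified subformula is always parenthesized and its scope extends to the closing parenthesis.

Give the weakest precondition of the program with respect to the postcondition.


Working backward. After the program, the postcondition val + d - 8 <= 2*d + 1 must hold; in canonical form it is val <= d + 9.
Before mem[2] := 2*e + 6: val <= d + 9
Before val := e + 2: e <= d + 7
Before skip: e <= d + 7
Then branch requires d >= -14; else branch requires (3*val >= d + 5 -> e <= mem[e] + 14) and ((not (3*val >= d + 5)) -> e <= d + 7).
Before the if: (arr[d + 1] <= 2 -> d >= -14) and ((not (arr[d + 1] <= 2)) -> ((3*val >= d + 5 -> e <= mem[e] + 14) and ((not (3*val >= d + 5)) -> e <= d + 7)))
Before havoc val: forall val_1. ((arr[d + 1] <= 2 -> d >= -14) and ((not (arr[d + 1] <= 2)) -> ((3*val_1 >= d + 5 -> e <= mem[e] + 14) and ((not (3*val_1 >= d + 5)) -> e <= d + 7))))
Answer: WP = forall val_1. ((arr[d + 1] <= 2 -> d >= -14) and ((not (arr[d + 1] <= 2)) -> ((3*val_1 >= d + 5 -> e <= mem[e] + 14) and ((not (3*val_1 >= d + 5)) -> e <= d + 7))))


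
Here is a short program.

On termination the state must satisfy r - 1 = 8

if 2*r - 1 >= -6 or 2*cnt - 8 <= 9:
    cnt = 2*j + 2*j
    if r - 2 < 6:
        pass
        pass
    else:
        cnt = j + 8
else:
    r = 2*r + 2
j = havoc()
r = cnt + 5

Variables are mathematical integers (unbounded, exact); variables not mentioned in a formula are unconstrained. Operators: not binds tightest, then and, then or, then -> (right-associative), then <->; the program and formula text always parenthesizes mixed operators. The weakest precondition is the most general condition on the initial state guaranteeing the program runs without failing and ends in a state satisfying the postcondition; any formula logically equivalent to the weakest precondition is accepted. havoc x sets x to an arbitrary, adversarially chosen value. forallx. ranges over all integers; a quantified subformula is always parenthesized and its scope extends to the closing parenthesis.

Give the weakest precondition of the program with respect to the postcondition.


Working backward. After the program, the postcondition r - 1 = 8 must hold; in canonical form it is r = 9.
Before r := cnt + 5: cnt = 4
Before havoc j: cnt = 4
Then branch requires (r < 8 -> 4*j = 4) and ((not (r < 8)) -> j = -4); else branch requires cnt = 4.
Before the if: ((2*r >= -5 or 2*cnt <= 17) -> ((r < 8 -> 4*j = 4) and ((not (r < 8)) -> j = -4))) and ((not (2*r >= -5 or 2*cnt <= 17)) -> cnt = 4)
Answer: WP = ((2*r >= -5 or 2*cnt <= 17) -> ((r < 8 -> 4*j = 4) and ((not (r < 8)) -> j = -4))) and ((not (2*r >= -5 or 2*cnt <= 17)) -> cnt = 4)


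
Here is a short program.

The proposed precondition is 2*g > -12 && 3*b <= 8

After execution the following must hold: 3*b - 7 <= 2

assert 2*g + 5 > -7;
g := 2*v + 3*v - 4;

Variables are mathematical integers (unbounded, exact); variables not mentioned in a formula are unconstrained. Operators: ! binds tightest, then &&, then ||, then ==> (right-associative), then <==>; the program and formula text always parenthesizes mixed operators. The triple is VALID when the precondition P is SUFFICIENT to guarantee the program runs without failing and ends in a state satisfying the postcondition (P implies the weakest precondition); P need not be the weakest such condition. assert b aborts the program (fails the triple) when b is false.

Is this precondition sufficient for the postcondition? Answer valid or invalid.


Working backward. After the program, the postcondition 3*b - 7 <= 2 must hold; in canonical form it is 3*b <= 9.
Before g := 2*v + 3*v - 4: 3*b <= 9
Before assert 2*g + 5 > -7: 2*g > -12 && 3*b <= 9
The weakest precondition is 2*g > -12 && 3*b <= 9.
Check whether 2*g > -12 && 3*b <= 8 implies it.
Every state satisfying the precondition satisfies the weakest precondition: the implication holds.
Answer: valid


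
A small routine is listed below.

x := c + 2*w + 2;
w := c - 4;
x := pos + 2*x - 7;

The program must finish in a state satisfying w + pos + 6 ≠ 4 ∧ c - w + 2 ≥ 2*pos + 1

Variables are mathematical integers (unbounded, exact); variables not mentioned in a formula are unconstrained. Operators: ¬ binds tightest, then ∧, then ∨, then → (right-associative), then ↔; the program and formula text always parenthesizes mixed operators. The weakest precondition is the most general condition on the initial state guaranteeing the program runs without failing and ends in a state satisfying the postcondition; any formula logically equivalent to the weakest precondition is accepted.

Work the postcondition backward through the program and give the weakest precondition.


Working backward. After the program, the postcondition w + pos + 6 ≠ 4 ∧ c - w + 2 ≥ 2*pos + 1 must hold; in canonical form it is pos + w ≠ -2 ∧ c ≥ 2*pos + w - 1.
Before x := pos + 2*x - 7: pos + w ≠ -2 ∧ c ≥ 2*pos + w - 1
Before w := c - 4: c + pos ≠ 2 ∧ 2*pos ≤ 5
Before x := c + 2*w + 2: c + pos ≠ 2 ∧ 2*pos ≤ 5
Answer: WP = c + pos ≠ 2 ∧ 2*pos ≤ 5


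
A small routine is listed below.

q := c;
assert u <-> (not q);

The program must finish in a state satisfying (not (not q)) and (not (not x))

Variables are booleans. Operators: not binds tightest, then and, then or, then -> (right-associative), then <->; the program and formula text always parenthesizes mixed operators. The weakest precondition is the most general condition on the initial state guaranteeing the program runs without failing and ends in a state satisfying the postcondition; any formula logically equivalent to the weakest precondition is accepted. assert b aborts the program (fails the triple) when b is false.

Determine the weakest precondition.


Working backward. After the program, the postcondition (not (not q)) and (not (not x)) must hold; in canonical form it is q and x.
Before assert u <-> (not q): (u <-> (not q)) and q and x
Before q := c: (u <-> (not c)) and c and x
Answer: WP = (u <-> (not c)) and c and x


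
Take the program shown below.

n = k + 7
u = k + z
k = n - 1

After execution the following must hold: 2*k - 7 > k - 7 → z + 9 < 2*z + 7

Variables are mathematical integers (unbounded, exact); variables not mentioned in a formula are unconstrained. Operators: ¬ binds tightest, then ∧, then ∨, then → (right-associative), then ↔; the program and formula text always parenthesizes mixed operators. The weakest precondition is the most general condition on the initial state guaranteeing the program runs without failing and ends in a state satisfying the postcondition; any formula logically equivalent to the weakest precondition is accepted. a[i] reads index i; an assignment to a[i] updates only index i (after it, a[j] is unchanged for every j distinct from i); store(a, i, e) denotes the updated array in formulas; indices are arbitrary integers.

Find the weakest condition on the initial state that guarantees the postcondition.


Working backward. After the program, the postcondition 2*k - 7 > k - 7 → z + 9 < 2*z + 7 must hold; in canonical form it is k > 0 → z > 2.
Before k := n - 1: n > 1 → z > 2
Before u := k + z: n > 1 → z > 2
Before n := k + 7: k > -6 → z > 2
Answer: WP = k > -6 → z > 2


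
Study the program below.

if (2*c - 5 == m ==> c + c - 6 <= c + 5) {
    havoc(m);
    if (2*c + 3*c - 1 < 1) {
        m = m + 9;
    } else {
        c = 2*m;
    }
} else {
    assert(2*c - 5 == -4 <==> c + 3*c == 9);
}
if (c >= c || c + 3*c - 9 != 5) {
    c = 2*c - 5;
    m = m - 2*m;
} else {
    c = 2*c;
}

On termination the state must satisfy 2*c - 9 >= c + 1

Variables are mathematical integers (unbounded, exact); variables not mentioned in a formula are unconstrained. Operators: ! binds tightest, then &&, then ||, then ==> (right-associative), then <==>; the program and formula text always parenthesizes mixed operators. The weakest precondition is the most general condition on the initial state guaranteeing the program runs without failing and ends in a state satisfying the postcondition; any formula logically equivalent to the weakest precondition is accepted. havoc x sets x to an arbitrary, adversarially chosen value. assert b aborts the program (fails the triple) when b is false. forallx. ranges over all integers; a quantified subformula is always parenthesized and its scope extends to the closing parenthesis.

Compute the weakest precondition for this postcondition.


Working backward. After the program, the postcondition 2*c - 9 >= c + 1 must hold; in canonical form it is c >= 10.
Then branch requires 2*c >= 15; else branch requires 2*c >= 10.
Before the if: 2*c >= 15
Then branch requires forall m_1. ((5*c < 2 ==> 2*c >= 15) && ((!(5*c < 2)) ==> 4*m_1 >= 15)); else branch requires (2*c == 1 <==> 4*c == 9) && 2*c >= 15.
Before the if: ((2*c == m + 5 ==> c <= 11) ==> (forall m_1. ((5*c < 2 ==> 2*c >= 15) && ((!(5*c < 2)) ==> 4*m_1 >= 15)))) && ((!(2*c == m + 5 ==> c <= 11)) ==> ((2*c == 1 <==> 4*c == 9) && 2*c >= 15))
Answer: WP = ((2*c == m + 5 ==> c <= 11) ==> (forall m_1. ((5*c < 2 ==> 2*c >= 15) && ((!(5*c < 2)) ==> 4*m_1 >= 15)))) && ((!(2*c == m + 5 ==> c <= 11)) ==> ((2*c == 1 <==> 4*c == 9) && 2*c >= 15))


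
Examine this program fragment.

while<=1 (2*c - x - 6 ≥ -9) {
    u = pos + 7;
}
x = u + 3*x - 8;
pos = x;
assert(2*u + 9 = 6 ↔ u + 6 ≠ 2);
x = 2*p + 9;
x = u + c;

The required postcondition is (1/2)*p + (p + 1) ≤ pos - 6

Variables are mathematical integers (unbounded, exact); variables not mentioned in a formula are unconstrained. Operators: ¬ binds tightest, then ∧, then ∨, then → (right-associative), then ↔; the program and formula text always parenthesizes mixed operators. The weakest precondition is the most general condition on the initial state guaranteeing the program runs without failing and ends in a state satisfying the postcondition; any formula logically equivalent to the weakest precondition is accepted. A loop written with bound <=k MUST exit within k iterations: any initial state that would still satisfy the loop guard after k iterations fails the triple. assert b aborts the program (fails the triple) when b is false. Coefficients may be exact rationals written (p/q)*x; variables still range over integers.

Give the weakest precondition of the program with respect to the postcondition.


Working backward. After the program, the postcondition (1/2)*p + (p + 1) ≤ pos - 6 must hold; in canonical form it is (3/2)*p ≤ pos - 7.
Before x := u + c: (3/2)*p ≤ pos - 7
Before x := 2*p + 9: (3/2)*p ≤ pos - 7
Before assert 2*u + 9 = 6 ↔ u + 6 ≠ 2: (2*u = -3 ↔ u ≠ -4) ∧ (3/2)*p ≤ pos - 7
Before pos := x: (2*u = -3 ↔ u ≠ -4) ∧ (3/2)*p ≤ x - 7
Before x := u + 3*x - 8: (2*u = -3 ↔ u ≠ -4) ∧ (3/2)*p ≤ u + 3*x - 15
Before the loop (bound <=1), unroll the exhaustion recursion (WP_0 = exit-now case; WP_j = one more guarded iteration, up to j = 1):
  WP_0: (¬(2*c ≥ x - 3)) ∧ (2*u = -3 ↔ u ≠ -4) ∧ (3/2)*p ≤ u + 3*x - 15
  WP_1: (2*c ≥ x - 3 → ((¬(2*c ≥ x - 3)) ∧ (2*pos = -17 ↔ pos ≠ -11) ∧ (3/2)*p ≤ pos + 3*x - 8)) ∧ ((¬(2*c ≥ x - 3)) → ((2*u = -3 ↔ u ≠ -4) ∧ (3/2)*p ≤ u + 3*x - 15))
So before the loop: (2*c ≥ x - 3 → ((¬(2*c ≥ x - 3)) ∧ (2*pos = -17 ↔ pos ≠ -11) ∧ (3/2)*p ≤ pos + 3*x - 8)) ∧ ((¬(2*c ≥ x - 3)) → ((2*u = -3 ↔ u ≠ -4) ∧ (3/2)*p ≤ u + 3*x - 15))
Answer: WP = (2*c ≥ x - 3 → ((¬(2*c ≥ x - 3)) ∧ (2*pos = -17 ↔ pos ≠ -11) ∧ (3/2)*p ≤ pos + 3*x - 8)) ∧ ((¬(2*c ≥ x - 3)) → ((2*u = -3 ↔ u ≠ -4) ∧ (3/2)*p ≤ u + 3*x - 15))


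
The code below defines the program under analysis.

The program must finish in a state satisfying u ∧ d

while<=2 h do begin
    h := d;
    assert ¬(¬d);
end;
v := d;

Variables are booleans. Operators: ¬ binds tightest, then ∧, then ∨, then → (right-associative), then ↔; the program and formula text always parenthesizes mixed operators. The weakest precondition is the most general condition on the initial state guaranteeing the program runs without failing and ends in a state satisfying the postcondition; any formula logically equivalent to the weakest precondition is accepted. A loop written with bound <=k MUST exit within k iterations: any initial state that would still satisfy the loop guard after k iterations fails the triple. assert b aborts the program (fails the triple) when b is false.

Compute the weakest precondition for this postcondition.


Working backward. After the program, u ∧ d must hold.
Before v := d: u ∧ d
Before the loop (bound <=2), unroll the exhaustion recursion (WP_0 = exit-now case; WP_j = one more guarded iteration, up to j = 2):
  WP_0: (¬h) ∧ u ∧ d
  WP_1: (¬h) ∧ ((¬h) → (u ∧ d))
  WP_2: (¬h) ∧ ((¬h) → (u ∧ d))
So before the loop: (¬h) ∧ ((¬h) → (u ∧ d))
Answer: WP = (¬h) ∧ ((¬h) → (u ∧ d))


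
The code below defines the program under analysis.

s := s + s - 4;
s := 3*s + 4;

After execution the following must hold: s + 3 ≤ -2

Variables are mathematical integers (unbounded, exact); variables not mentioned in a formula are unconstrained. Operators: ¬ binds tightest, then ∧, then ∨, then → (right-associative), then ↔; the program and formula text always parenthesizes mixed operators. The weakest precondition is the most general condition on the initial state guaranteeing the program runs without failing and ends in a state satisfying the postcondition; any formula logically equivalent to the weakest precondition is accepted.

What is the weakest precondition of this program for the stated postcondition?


Working backward. After the program, the postcondition s + 3 ≤ -2 must hold; in canonical form it is s ≤ -5.
Before s := 3*s + 4: 3*s ≤ -9
Before s := s + s - 4: 6*s ≤ 3
Answer: WP = 6*s ≤ 3


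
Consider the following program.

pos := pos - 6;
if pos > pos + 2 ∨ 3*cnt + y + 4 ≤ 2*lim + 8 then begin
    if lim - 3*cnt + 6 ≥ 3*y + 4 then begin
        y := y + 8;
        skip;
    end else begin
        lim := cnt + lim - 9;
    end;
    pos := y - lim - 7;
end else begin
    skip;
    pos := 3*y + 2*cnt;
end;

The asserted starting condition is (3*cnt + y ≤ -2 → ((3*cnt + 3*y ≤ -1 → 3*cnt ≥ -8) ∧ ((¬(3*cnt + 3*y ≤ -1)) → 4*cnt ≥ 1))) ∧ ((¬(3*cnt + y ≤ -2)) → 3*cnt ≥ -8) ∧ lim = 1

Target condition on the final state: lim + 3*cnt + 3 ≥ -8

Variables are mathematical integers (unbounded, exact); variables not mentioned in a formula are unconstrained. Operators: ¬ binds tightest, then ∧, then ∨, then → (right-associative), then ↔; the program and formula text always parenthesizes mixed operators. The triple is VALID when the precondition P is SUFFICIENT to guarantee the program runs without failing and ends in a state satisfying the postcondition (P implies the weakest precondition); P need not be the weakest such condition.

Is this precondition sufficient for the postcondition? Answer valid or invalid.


Working backward. After the program, the postcondition lim + 3*cnt + 3 ≥ -8 must hold; in canonical form it is 3*cnt + lim ≥ -11.
Then branch requires (lim ≥ 3*cnt + 3*y - 2 → 3*cnt + lim ≥ -11) ∧ ((¬(lim ≥ 3*cnt + 3*y - 2)) → 4*cnt + lim ≥ -2); else branch requires 3*cnt + lim ≥ -11.
Before the if: (3*cnt + y ≤ 2*lim + 4 → ((lim ≥ 3*cnt + 3*y - 2 → 3*cnt + lim ≥ -11) ∧ ((¬(lim ≥ 3*cnt + 3*y - 2)) → 4*cnt + lim ≥ -2))) ∧ ((¬(3*cnt + y ≤ 2*lim + 4)) → 3*cnt + lim ≥ -11)
Before pos := pos - 6: (3*cnt + y ≤ 2*lim + 4 → ((lim ≥ 3*cnt + 3*y - 2 → 3*cnt + lim ≥ -11) ∧ ((¬(lim ≥ 3*cnt + 3*y - 2)) → 4*cnt + lim ≥ -2))) ∧ ((¬(3*cnt + y ≤ 2*lim + 4)) → 3*cnt + lim ≥ -11)
The weakest precondition is (3*cnt + y ≤ 2*lim + 4 → ((lim ≥ 3*cnt + 3*y - 2 → 3*cnt + lim ≥ -11) ∧ ((¬(lim ≥ 3*cnt + 3*y - 2)) → 4*cnt + lim ≥ -2))) ∧ ((¬(3*cnt + y ≤ 2*lim + 4)) → 3*cnt + lim ≥ -11).
Check whether (3*cnt + y ≤ -2 → ((3*cnt + 3*y ≤ -1 → 3*cnt ≥ -8) ∧ ((¬(3*cnt + 3*y ≤ -1)) → 4*cnt ≥ 1))) ∧ ((¬(3*cnt + y ≤ -2)) → 3*cnt ≥ -8) ∧ lim = 1 implies it.
Countermodel: at the initial state cnt = -1, lim = 1, y = 3, the precondition holds but the weakest precondition fails.
Answer: invalid


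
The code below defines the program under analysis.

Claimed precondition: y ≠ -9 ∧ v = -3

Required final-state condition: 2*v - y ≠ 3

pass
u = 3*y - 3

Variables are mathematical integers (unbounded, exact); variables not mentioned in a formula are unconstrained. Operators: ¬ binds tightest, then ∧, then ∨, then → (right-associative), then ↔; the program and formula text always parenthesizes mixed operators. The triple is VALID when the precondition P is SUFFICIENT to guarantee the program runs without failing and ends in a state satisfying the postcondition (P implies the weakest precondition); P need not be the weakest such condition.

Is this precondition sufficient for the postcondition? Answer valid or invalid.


Working backward. After the program, the postcondition 2*v - y ≠ 3 must hold; in canonical form it is 2*v ≠ y + 3.
Before u := 3*y - 3: 2*v ≠ y + 3
Before skip: 2*v ≠ y + 3
The weakest precondition is 2*v ≠ y + 3.
Check whether y ≠ -9 ∧ v = -3 implies it.
Every state satisfying the precondition satisfies the weakest precondition: the implication holds.
Answer: valid


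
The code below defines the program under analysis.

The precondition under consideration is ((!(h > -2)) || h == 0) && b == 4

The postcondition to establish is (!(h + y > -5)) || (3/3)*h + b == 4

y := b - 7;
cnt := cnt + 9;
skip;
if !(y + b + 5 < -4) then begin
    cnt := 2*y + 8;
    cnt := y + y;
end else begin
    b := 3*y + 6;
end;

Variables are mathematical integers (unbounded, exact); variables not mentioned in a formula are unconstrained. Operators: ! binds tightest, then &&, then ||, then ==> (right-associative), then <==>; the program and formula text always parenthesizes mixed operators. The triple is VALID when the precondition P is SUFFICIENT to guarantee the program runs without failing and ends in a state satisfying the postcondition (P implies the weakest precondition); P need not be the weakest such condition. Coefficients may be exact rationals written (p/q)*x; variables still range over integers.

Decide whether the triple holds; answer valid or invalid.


Working backward. After the program, the postcondition (!(h + y > -5)) || (3/3)*h + b == 4 must hold; in canonical form it is (!(h + y > -5)) || b + h == 4.
Then branch requires (!(h + y > -5)) || b + h == 4; else branch requires (!(h + y > -5)) || h + 3*y == -2.
Before the if: ((!(b + y < -9)) ==> ((!(h + y > -5)) || b + h == 4)) && (b + y < -9 ==> ((!(h + y > -5)) || h + 3*y == -2))
Before skip: ((!(b + y < -9)) ==> ((!(h + y > -5)) || b + h == 4)) && (b + y < -9 ==> ((!(h + y > -5)) || h + 3*y == -2))
Before cnt := cnt + 9: ((!(b + y < -9)) ==> ((!(h + y > -5)) || b + h == 4)) && (b + y < -9 ==> ((!(h + y > -5)) || h + 3*y == -2))
Before y := b - 7: ((!(2*b < -2)) ==> ((!(b + h > 2)) || b + h == 4)) && (2*b < -2 ==> ((!(b + h > 2)) || 3*b + h == 19))
The weakest precondition is ((!(2*b < -2)) ==> ((!(b + h > 2)) || b + h == 4)) && (2*b < -2 ==> ((!(b + h > 2)) || 3*b + h == 19)).
Check whether ((!(h > -2)) || h == 0) && b == 4 implies it.
Every state satisfying the precondition satisfies the weakest precondition: the implication holds.
Answer: valid


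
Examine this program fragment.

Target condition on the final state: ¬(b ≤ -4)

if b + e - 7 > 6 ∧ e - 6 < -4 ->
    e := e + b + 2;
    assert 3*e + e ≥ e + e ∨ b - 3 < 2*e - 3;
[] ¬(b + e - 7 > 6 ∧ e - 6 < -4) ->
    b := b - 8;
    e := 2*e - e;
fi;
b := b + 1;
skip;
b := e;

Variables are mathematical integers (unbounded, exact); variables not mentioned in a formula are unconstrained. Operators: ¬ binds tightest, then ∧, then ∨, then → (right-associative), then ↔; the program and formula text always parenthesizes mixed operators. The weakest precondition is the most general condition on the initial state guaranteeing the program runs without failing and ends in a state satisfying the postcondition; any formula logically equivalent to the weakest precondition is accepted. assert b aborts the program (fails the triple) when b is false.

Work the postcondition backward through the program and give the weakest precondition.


Working backward. After the program, ¬(b ≤ -4) must hold.
Before b := e: ¬(e ≤ -4)
Before skip: ¬(e ≤ -4)
Before b := b + 1: ¬(e ≤ -4)
Then branch requires (2*b + 2*e ≥ -4 ∨ b + 2*e > -4) ∧ (¬(b + e ≤ -6)); else branch requires ¬(e ≤ -4).
Before the if: ((b + e > 13 ∧ e < 2) → ((2*b + 2*e ≥ -4 ∨ b + 2*e > -4) ∧ (¬(b + e ≤ -6)))) ∧ ((¬(b + e > 13 ∧ e < 2)) → (¬(e ≤ -4)))
Answer: WP = ((b + e > 13 ∧ e < 2) → ((2*b + 2*e ≥ -4 ∨ b + 2*e > -4) ∧ (¬(b + e ≤ -6)))) ∧ ((¬(b + e > 13 ∧ e < 2)) → (¬(e ≤ -4)))


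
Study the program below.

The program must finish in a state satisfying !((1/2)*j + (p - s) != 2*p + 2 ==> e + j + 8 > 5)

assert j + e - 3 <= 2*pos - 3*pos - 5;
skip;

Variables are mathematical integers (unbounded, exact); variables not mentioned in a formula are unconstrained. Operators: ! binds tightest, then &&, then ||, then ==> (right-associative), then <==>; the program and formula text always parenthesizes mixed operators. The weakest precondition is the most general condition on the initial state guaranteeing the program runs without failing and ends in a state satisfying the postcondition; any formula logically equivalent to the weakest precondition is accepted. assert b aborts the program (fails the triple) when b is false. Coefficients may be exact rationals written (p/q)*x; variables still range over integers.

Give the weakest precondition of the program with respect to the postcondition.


Working backward. After the program, the postcondition !((1/2)*j + (p - s) != 2*p + 2 ==> e + j + 8 > 5) must hold; in canonical form it is !((1/2)*j != p + s + 2 ==> e + j > -3).
Before skip: !((1/2)*j != p + s + 2 ==> e + j > -3)
Before assert j + e - 3 <= 2*pos - 3*pos - 5: e + j + pos <= -2 && (!((1/2)*j != p + s + 2 ==> e + j > -3))
Answer: WP = e + j + pos <= -2 && (!((1/2)*j != p + s + 2 ==> e + j > -3))


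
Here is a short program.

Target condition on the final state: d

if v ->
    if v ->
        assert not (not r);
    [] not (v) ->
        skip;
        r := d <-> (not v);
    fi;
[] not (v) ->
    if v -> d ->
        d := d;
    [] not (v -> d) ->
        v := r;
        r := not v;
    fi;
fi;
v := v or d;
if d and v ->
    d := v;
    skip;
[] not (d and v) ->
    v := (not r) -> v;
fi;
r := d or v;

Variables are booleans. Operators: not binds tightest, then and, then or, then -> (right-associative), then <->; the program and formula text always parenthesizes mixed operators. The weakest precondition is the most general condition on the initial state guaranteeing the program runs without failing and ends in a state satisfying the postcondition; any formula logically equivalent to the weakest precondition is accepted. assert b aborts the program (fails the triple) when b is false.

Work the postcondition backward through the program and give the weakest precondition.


Working backward. After the program, d must hold.
Before r := d or v: d
Then branch requires v; else branch requires d.
Before the if: ((d and v) -> v) and ((not (d and v)) -> d)
Before v := v or d: ((d and (v or d)) -> (v or d)) and ((not (d and (v or d))) -> d)
Then branch requires (v -> (r and ((d and (v or d)) -> (v or d)) and ((not (d and (v or d))) -> d))) and ((not v) -> (((d and (v or d)) -> (v or d)) and ((not (d and (v or d))) -> d))); else branch requires ((v -> d) -> (((d and (v or d)) -> (v or d)) and ((not (d and (v or d))) -> d))) and ((not (v -> d)) -> (((d and (r or d)) -> (r or d)) and ((not (d and (r or d))) -> d))).
Before the if: (v -> ((v -> (r and ((d and (v or d)) -> (v or d)) and ((not (d and (v or d))) -> d))) and ((not v) -> (((d and (v or d)) -> (v or d)) and ((not (d and (v or d))) -> d))))) and ((not v) -> (((v -> d) -> (((d and (v or d)) -> (v or d)) and ((not (d and (v or d))) -> d))) and ((not (v -> d)) -> (((d and (r or d)) -> (r or d)) and ((not (d and (r or d))) -> d)))))
Answer: WP = (v -> ((v -> (r and ((d and (v or d)) -> (v or d)) and ((not (d and (v or d))) -> d))) and ((not v) -> (((d and (v or d)) -> (v or d)) and ((not (d and (v or d))) -> d))))) and ((not v) -> (((v -> d) -> (((d and (v or d)) -> (v or d)) and ((not (d and (v or d))) -> d))) and ((not (v -> d)) -> (((d and (r or d)) -> (r or d)) and ((not (d and (r or d))) -> d)))))


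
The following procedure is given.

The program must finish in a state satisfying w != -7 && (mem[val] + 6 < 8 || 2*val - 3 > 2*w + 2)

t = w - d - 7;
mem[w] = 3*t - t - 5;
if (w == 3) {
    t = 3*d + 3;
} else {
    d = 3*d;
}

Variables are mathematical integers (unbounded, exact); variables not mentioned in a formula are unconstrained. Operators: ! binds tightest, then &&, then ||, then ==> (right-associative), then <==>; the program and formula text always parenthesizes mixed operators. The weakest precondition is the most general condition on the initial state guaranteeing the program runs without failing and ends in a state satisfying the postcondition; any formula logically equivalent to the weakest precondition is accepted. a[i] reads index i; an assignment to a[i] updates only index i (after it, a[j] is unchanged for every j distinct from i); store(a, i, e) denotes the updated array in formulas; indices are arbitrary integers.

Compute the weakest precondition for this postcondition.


Working backward. After the program, the postcondition w != -7 && (mem[val] + 6 < 8 || 2*val - 3 > 2*w + 2) must hold; in canonical form it is w != -7 && (mem[val] < 2 || 2*val > 2*w + 5).
Then branch requires w != -7 && (mem[val] < 2 || 2*val > 2*w + 5); else branch requires w != -7 && (mem[val] < 2 || 2*val > 2*w + 5).
Before the if: (w == 3 ==> (w != -7 && (mem[val] < 2 || 2*val > 2*w + 5))) && ((!(w == 3)) ==> (w != -7 && (mem[val] < 2 || 2*val > 2*w + 5)))
Before mem[w] := 3*t - t - 5: (w == 3 ==> (w != -7 && (store(mem, w, 2*t - 5)[val] < 2 || 2*val > 2*w + 5))) && ((!(w == 3)) ==> (w != -7 && (store(mem, w, 2*t - 5)[val] < 2 || 2*val > 2*w + 5)))
Before t := w - d - 7: (w == 3 ==> (w != -7 && (store(mem, w, -2*d + 2*w - 19)[val] < 2 || 2*val > 2*w + 5))) && ((!(w == 3)) ==> (w != -7 && (store(mem, w, -2*d + 2*w - 19)[val] < 2 || 2*val > 2*w + 5)))
Answer: WP = (w == 3 ==> (w != -7 && (store(mem, w, -2*d + 2*w - 19)[val] < 2 || 2*val > 2*w + 5))) && ((!(w == 3)) ==> (w != -7 && (store(mem, w, -2*d + 2*w - 19)[val] < 2 || 2*val > 2*w + 5)))


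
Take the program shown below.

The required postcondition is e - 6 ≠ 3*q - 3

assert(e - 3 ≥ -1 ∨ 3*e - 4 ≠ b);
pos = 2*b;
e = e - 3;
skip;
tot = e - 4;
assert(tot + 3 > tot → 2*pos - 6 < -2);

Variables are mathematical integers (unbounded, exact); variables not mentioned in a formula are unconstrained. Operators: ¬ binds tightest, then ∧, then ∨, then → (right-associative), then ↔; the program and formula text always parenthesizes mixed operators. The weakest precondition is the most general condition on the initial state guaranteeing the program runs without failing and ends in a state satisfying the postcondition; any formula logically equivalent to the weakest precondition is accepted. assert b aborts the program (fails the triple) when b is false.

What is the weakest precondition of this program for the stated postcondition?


Working backward. After the program, the postcondition e - 6 ≠ 3*q - 3 must hold; in canonical form it is e ≠ 3*q + 3.
Before assert tot + 3 > tot → 2*pos - 6 < -2: 2*pos < 4 ∧ e ≠ 3*q + 3
Before tot := e - 4: 2*pos < 4 ∧ e ≠ 3*q + 3
Before skip: 2*pos < 4 ∧ e ≠ 3*q + 3
Before e := e - 3: 2*pos < 4 ∧ e ≠ 3*q + 6
Before pos := 2*b: 4*b < 4 ∧ e ≠ 3*q + 6
Before assert e - 3 ≥ -1 ∨ 3*e - 4 ≠ b: (e ≥ 2 ∨ 3*e ≠ b + 4) ∧ 4*b < 4 ∧ e ≠ 3*q + 6
Answer: WP = (e ≥ 2 ∨ 3*e ≠ b + 4) ∧ 4*b < 4 ∧ e ≠ 3*q + 6


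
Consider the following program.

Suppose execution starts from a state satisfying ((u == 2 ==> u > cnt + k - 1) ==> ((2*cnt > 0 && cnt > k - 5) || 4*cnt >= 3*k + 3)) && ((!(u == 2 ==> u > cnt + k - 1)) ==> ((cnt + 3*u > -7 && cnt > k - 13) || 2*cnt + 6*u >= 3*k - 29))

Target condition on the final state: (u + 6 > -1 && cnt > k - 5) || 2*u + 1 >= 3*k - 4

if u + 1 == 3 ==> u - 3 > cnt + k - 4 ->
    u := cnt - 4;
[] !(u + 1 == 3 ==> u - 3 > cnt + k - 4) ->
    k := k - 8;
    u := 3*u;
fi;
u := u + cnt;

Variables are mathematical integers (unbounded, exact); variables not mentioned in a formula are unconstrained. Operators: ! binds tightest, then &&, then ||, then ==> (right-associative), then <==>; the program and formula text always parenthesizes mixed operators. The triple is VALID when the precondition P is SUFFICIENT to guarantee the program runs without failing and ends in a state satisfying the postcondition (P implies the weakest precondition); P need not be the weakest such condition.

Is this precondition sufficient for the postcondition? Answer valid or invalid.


Working backward. After the program, the postcondition (u + 6 > -1 && cnt > k - 5) || 2*u + 1 >= 3*k - 4 must hold; in canonical form it is (u > -7 && cnt > k - 5) || 2*u >= 3*k - 5.
Before u := u + cnt: (cnt + u > -7 && cnt > k - 5) || 2*cnt + 2*u >= 3*k - 5
Then branch requires (2*cnt > -3 && cnt > k - 5) || 4*cnt >= 3*k + 3; else branch requires (cnt + 3*u > -7 && cnt > k - 13) || 2*cnt + 6*u >= 3*k - 29.
Before the if: ((u == 2 ==> u > cnt + k - 1) ==> ((2*cnt > -3 && cnt > k - 5) || 4*cnt >= 3*k + 3)) && ((!(u == 2 ==> u > cnt + k - 1)) ==> ((cnt + 3*u > -7 && cnt > k - 13) || 2*cnt + 6*u >= 3*k - 29))
The weakest precondition is ((u == 2 ==> u > cnt + k - 1) ==> ((2*cnt > -3 && cnt > k - 5) || 4*cnt >= 3*k + 3)) && ((!(u == 2 ==> u > cnt + k - 1)) ==> ((cnt + 3*u > -7 && cnt > k - 13) || 2*cnt + 6*u >= 3*k - 29)).
Check whether ((u == 2 ==> u > cnt + k - 1) ==> ((2*cnt > 0 && cnt > k - 5) || 4*cnt >= 3*k + 3)) && ((!(u == 2 ==> u > cnt + k - 1)) ==> ((cnt + 3*u > -7 && cnt > k - 13) || 2*cnt + 6*u >= 3*k - 29)) implies it.
Every state satisfying the precondition satisfies the weakest precondition: the implication holds.
Answer: valid


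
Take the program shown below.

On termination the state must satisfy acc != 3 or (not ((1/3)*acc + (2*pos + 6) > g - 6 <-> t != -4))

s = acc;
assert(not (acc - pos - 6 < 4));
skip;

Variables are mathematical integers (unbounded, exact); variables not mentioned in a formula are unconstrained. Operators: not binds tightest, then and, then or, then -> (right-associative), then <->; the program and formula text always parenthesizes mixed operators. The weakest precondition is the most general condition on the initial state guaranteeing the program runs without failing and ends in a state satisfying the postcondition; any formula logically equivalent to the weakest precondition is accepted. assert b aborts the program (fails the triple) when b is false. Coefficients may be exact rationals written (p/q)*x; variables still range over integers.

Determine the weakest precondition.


Working backward. After the program, the postcondition acc != 3 or (not ((1/3)*acc + (2*pos + 6) > g - 6 <-> t != -4)) must hold; in canonical form it is acc != 3 or (not ((1/3)*acc + 2*pos > g - 12 <-> t != -4)).
Before skip: acc != 3 or (not ((1/3)*acc + 2*pos > g - 12 <-> t != -4))
Before assert not (acc - pos - 6 < 4): (not (acc < pos + 10)) and (acc != 3 or (not ((1/3)*acc + 2*pos > g - 12 <-> t != -4)))
Before s := acc: (not (acc < pos + 10)) and (acc != 3 or (not ((1/3)*acc + 2*pos > g - 12 <-> t != -4)))
Answer: WP = (not (acc < pos + 10)) and (acc != 3 or (not ((1/3)*acc + 2*pos > g - 12 <-> t != -4)))


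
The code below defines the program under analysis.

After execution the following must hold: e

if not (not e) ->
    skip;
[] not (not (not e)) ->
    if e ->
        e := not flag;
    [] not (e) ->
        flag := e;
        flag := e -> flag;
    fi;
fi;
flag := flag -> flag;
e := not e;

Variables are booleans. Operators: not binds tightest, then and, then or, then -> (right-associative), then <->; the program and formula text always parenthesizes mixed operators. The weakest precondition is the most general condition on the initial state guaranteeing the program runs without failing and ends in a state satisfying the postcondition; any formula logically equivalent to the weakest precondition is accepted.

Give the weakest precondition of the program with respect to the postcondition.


Working backward. After the program, e must hold.
Before e := not e: not e
Before flag := flag -> flag: not e
Then branch requires not e; else branch requires e -> flag.
Before the if: (e -> (not e)) and ((not e) -> (e -> flag))
Answer: WP = (e -> (not e)) and ((not e) -> (e -> flag))


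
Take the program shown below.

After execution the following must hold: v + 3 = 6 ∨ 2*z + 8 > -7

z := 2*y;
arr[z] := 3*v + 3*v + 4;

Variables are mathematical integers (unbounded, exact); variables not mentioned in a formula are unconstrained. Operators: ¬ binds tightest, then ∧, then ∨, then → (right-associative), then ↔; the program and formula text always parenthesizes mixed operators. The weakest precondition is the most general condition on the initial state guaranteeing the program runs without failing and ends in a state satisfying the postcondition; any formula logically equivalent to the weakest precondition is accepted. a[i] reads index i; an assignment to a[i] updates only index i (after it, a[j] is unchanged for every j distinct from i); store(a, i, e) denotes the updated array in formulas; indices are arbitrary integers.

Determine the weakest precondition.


Working backward. After the program, the postcondition v + 3 = 6 ∨ 2*z + 8 > -7 must hold; in canonical form it is v = 3 ∨ 2*z > -15.
Before arr[z] := 3*v + 3*v + 4: v = 3 ∨ 2*z > -15
Before z := 2*y: v = 3 ∨ 4*y > -15
Answer: WP = v = 3 ∨ 4*y > -15


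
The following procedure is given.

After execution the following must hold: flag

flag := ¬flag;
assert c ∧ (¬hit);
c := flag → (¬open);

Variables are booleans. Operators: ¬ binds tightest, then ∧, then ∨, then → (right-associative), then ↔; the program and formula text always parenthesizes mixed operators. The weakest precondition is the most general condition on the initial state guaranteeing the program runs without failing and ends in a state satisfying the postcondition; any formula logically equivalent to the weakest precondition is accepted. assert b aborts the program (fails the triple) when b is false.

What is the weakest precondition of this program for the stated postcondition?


Working backward. After the program, flag must hold.
Before c := flag → (¬open): flag
Before assert c ∧ (¬hit): c ∧ (¬hit) ∧ flag
Before flag := ¬flag: c ∧ (¬hit) ∧ (¬flag)
Answer: WP = c ∧ (¬hit) ∧ (¬flag)


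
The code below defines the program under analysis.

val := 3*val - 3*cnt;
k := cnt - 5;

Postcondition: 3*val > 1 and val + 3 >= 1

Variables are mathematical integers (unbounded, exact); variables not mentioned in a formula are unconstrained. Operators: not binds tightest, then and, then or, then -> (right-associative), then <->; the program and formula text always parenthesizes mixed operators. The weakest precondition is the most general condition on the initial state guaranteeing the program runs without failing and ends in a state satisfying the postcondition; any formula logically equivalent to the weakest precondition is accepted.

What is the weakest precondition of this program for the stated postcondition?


Working backward. After the program, the postcondition 3*val > 1 and val + 3 >= 1 must hold; in canonical form it is 3*val > 1 and val >= -2.
Before k := cnt - 5: 3*val > 1 and val >= -2
Before val := 3*val - 3*cnt: 9*val > 9*cnt + 1 and 3*val >= 3*cnt - 2
Answer: WP = 9*val > 9*cnt + 1 and 3*val >= 3*cnt - 2


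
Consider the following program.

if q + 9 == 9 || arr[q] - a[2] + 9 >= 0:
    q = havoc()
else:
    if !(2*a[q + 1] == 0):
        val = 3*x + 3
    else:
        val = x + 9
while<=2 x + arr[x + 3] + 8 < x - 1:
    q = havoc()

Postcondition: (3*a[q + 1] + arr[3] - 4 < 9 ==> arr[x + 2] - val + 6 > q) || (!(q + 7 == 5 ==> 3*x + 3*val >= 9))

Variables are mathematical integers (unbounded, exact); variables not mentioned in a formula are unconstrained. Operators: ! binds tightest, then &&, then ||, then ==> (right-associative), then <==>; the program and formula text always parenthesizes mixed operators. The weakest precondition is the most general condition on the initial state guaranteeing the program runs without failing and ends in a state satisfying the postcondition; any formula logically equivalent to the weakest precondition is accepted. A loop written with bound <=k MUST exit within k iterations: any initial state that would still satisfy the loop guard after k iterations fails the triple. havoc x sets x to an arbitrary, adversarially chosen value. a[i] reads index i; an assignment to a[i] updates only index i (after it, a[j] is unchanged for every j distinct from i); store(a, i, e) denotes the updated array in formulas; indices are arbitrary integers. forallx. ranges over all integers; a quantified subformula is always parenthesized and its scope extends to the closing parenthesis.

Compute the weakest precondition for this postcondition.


Working backward. After the program, the postcondition (3*a[q + 1] + arr[3] - 4 < 9 ==> arr[x + 2] - val + 6 > q) || (!(q + 7 == 5 ==> 3*x + 3*val >= 9)) must hold; in canonical form it is (3*a[q + 1] + arr[3] < 13 ==> arr[x + 2] > q + val - 6) || (!(q == -2 ==> 3*val + 3*x >= 9)).
Before the loop (bound <=2), unroll the exhaustion recursion (WP_0 = exit-now case; WP_j = one more guarded iteration, up to j = 2):
  WP_0: (!(arr[x + 3] < -9)) && ((3*a[q + 1] + arr[3] < 13 ==> arr[x + 2] > q + val - 6) || (!(q == -2 ==> 3*val + 3*x >= 9)))
  WP_1: (arr[x + 3] < -9 ==> (forall q_1. ((!(arr[x + 3] < -9)) && ((3*a[q_1 + 1] + arr[3] < 13 ==> arr[x + 2] > q_1 + val - 6) || (!(q_1 == -2 ==> 3*val + 3*x >= 9)))))) && ((!(arr[x + 3] < -9)) ==> ((3*a[q + 1] + arr[3] < 13 ==> arr[x + 2] > q + val - 6) || (!(q == -2 ==> 3*val + 3*x >= 9))))
  WP_2: (arr[x + 3] < -9 ==> (forall q_2. ((arr[x + 3] < -9 ==> (forall q_1. ((!(arr[x + 3] < -9)) && ((3*a[q_1 + 1] + arr[3] < 13 ==> arr[x + 2] > q_1 + val - 6) || (!(q_1 == -2 ==> 3*val + 3*x >= 9)))))) && ((!(arr[x + 3] < -9)) ==> ((3*a[q_2 + 1] + arr[3] < 13 ==> arr[x + 2] > q_2 + val - 6) || (!(q_2 == -2 ==> 3*val + 3*x >= 9))))))) && ((!(arr[x + 3] < -9)) ==> ((3*a[q + 1] + arr[3] < 13 ==> arr[x + 2] > q + val - 6) || (!(q == -2 ==> 3*val + 3*x >= 9))))
So before the loop: (arr[x + 3] < -9 ==> (forall q_2. ((arr[x + 3] < -9 ==> (forall q_1. ((!(arr[x + 3] < -9)) && ((3*a[q_1 + 1] + arr[3] < 13 ==> arr[x + 2] > q_1 + val - 6) || (!(q_1 == -2 ==> 3*val + 3*x >= 9)))))) && ((!(arr[x + 3] < -9)) ==> ((3*a[q_2 + 1] + arr[3] < 13 ==> arr[x + 2] > q_2 + val - 6) || (!(q_2 == -2 ==> 3*val + 3*x >= 9))))))) && ((!(arr[x + 3] < -9)) ==> ((3*a[q + 1] + arr[3] < 13 ==> arr[x + 2] > q + val - 6) || (!(q == -2 ==> 3*val + 3*x >= 9))))
Then branch requires forall q_3. ((arr[x + 3] < -9 ==> (forall q_2. ((arr[x + 3] < -9 ==> (forall q_1. ((!(arr[x + 3] < -9)) && ((3*a[q_1 + 1] + arr[3] < 13 ==> arr[x + 2] > q_1 + val - 6) || (!(q_1 == -2 ==> 3*val + 3*x >= 9)))))) && ((!(arr[x + 3] < -9)) ==> ((3*a[q_2 + 1] + arr[3] < 13 ==> arr[x + 2] > q_2 + val - 6) || (!(q_2 == -2 ==> 3*val + 3*x >= 9))))))) && ((!(arr[x + 3] < -9)) ==> ((3*a[q_3 + 1] + arr[3] < 13 ==> arr[x + 2] > q_3 + val - 6) || (!(q_3 == -2 ==> 3*val + 3*x >= 9))))); else branch requires ((!(2*a[q + 1] == 0)) ==> ((arr[x + 3] < -9 ==> (forall q_2. ((arr[x + 3] < -9 ==> (forall q_1. ((!(arr[x + 3] < -9)) && ((3*a[q_1 + 1] + arr[3] < 13 ==> arr[x + 2] > q_1 + 3*x - 3) || (!(q_1 == -2 ==> 12*x >= 0)))))) && ((!(arr[x + 3] < -9)) ==> ((3*a[q_2 + 1] + arr[3] < 13 ==> arr[x + 2] > q_2 + 3*x - 3) || (!(q_2 == -2 ==> 12*x >= 0))))))) && ((!(arr[x + 3] < -9)) ==> ((3*a[q + 1] + arr[3] < 13 ==> arr[x + 2] > q + 3*x - 3) || (!(q == -2 ==> 12*x >= 0)))))) && (2*a[q + 1] == 0 ==> ((arr[x + 3] < -9 ==> (forall q_2. ((arr[x + 3] < -9 ==> (forall q_1. ((!(arr[x + 3] < -9)) && ((3*a[q_1 + 1] + arr[3] < 13 ==> arr[x + 2] > q_1 + x + 3) || (!(q_1 == -2 ==> 6*x >= -18)))))) && ((!(arr[x + 3] < -9)) ==> ((3*a[q_2 + 1] + arr[3] < 13 ==> arr[x + 2] > q_2 + x + 3) || (!(q_2 == -2 ==> 6*x >= -18))))))) && ((!(arr[x + 3] < -9)) ==> ((3*a[q + 1] + arr[3] < 13 ==> arr[x + 2] > q + x + 3) || (!(q == -2 ==> 6*x >= -18)))))).
Before the if: ((q == 0 || arr[q] >= a[2] - 9) ==> (forall q_3. ((arr[x + 3] < -9 ==> (forall q_2. ((arr[x + 3] < -9 ==> (forall q_1. ((!(arr[x + 3] < -9)) && ((3*a[q_1 + 1] + arr[3] < 13 ==> arr[x + 2] > q_1 + val - 6) || (!(q_1 == -2 ==> 3*val + 3*x >= 9)))))) && ((!(arr[x + 3] < -9)) ==> ((3*a[q_2 + 1] + arr[3] < 13 ==> arr[x + 2] > q_2 + val - 6) || (!(q_2 == -2 ==> 3*val + 3*x >= 9))))))) && ((!(arr[x + 3] < -9)) ==> ((3*a[q_3 + 1] + arr[3] < 13 ==> arr[x + 2] > q_3 + val - 6) || (!(q_3 == -2 ==> 3*val + 3*x >= 9))))))) && ((!(q == 0 || arr[q] >= a[2] - 9)) ==> (((!(2*a[q + 1] == 0)) ==> ((arr[x + 3] < -9 ==> (forall q_2. ((arr[x + 3] < -9 ==> (forall q_1. ((!(arr[x + 3] < -9)) && ((3*a[q_1 + 1] + arr[3] < 13 ==> arr[x + 2] > q_1 + 3*x - 3) || (!(q_1 == -2 ==> 12*x >= 0)))))) && ((!(arr[x + 3] < -9)) ==> ((3*a[q_2 + 1] + arr[3] < 13 ==> arr[x + 2] > q_2 + 3*x - 3) || (!(q_2 == -2 ==> 12*x >= 0))))))) && ((!(arr[x + 3] < -9)) ==> ((3*a[q + 1] + arr[3] < 13 ==> arr[x + 2] > q + 3*x - 3) || (!(q == -2 ==> 12*x >= 0)))))) && (2*a[q + 1] == 0 ==> ((arr[x + 3] < -9 ==> (forall q_2. ((arr[x + 3] < -9 ==> (forall q_1. ((!(arr[x + 3] < -9)) && ((3*a[q_1 + 1] + arr[3] < 13 ==> arr[x + 2] > q_1 + x + 3) || (!(q_1 == -2 ==> 6*x >= -18)))))) && ((!(arr[x + 3] < -9)) ==> ((3*a[q_2 + 1] + arr[3] < 13 ==> arr[x + 2] > q_2 + x + 3) || (!(q_2 == -2 ==> 6*x >= -18))))))) && ((!(arr[x + 3] < -9)) ==> ((3*a[q + 1] + arr[3] < 13 ==> arr[x + 2] > q + x + 3) || (!(q == -2 ==> 6*x >= -18))))))))
Answer: WP = ((q == 0 || arr[q] >= a[2] - 9) ==> (forall q_3. ((arr[x + 3] < -9 ==> (forall q_2. ((arr[x + 3] < -9 ==> (forall q_1. ((!(arr[x + 3] < -9)) && ((3*a[q_1 + 1] + arr[3] < 13 ==> arr[x + 2] > q_1 + val - 6) || (!(q_1 == -2 ==> 3*val + 3*x >= 9)))))) && ((!(arr[x + 3] < -9)) ==> ((3*a[q_2 + 1] + arr[3] < 13 ==> arr[x + 2] > q_2 + val - 6) || (!(q_2 == -2 ==> 3*val + 3*x >= 9))))))) && ((!(arr[x + 3] < -9)) ==> ((3*a[q_3 + 1] + arr[3] < 13 ==> arr[x + 2] > q_3 + val - 6) || (!(q_3 == -2 ==> 3*val + 3*x >= 9))))))) && ((!(q == 0 || arr[q] >= a[2] - 9)) ==> (((!(2*a[q + 1] == 0)) ==> ((arr[x + 3] < -9 ==> (forall q_2. ((arr[x + 3] < -9 ==> (forall q_1. ((!(arr[x + 3] < -9)) && ((3*a[q_1 + 1] + arr[3] < 13 ==> arr[x + 2] > q_1 + 3*x - 3) || (!(q_1 == -2 ==> 12*x >= 0)))))) && ((!(arr[x + 3] < -9)) ==> ((3*a[q_2 + 1] + arr[3] < 13 ==> arr[x + 2] > q_2 + 3*x - 3) || (!(q_2 == -2 ==> 12*x >= 0))))))) && ((!(arr[x + 3] < -9)) ==> ((3*a[q + 1] + arr[3] < 13 ==> arr[x + 2] > q + 3*x - 3) || (!(q == -2 ==> 12*x >= 0)))))) && (2*a[q + 1] == 0 ==> ((arr[x + 3] < -9 ==> (forall q_2. ((arr[x + 3] < -9 ==> (forall q_1. ((!(arr[x + 3] < -9)) && ((3*a[q_1 + 1] + arr[3] < 13 ==> arr[x + 2] > q_1 + x + 3) || (!(q_1 == -2 ==> 6*x >= -18)))))) && ((!(arr[x + 3] < -9)) ==> ((3*a[q_2 + 1] + arr[3] < 13 ==> arr[x + 2] > q_2 + x + 3) || (!(q_2 == -2 ==> 6*x >= -18))))))) && ((!(arr[x + 3] < -9)) ==> ((3*a[q + 1] + arr[3] < 13 ==> arr[x + 2] > q + x + 3) || (!(q == -2 ==> 6*x >= -18))))))))
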